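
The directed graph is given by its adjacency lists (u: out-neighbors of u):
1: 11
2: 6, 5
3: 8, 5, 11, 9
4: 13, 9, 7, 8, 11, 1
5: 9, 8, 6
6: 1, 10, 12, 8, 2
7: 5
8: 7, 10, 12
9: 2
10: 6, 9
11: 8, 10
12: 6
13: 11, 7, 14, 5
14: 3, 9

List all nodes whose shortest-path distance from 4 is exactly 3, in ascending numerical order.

3, 6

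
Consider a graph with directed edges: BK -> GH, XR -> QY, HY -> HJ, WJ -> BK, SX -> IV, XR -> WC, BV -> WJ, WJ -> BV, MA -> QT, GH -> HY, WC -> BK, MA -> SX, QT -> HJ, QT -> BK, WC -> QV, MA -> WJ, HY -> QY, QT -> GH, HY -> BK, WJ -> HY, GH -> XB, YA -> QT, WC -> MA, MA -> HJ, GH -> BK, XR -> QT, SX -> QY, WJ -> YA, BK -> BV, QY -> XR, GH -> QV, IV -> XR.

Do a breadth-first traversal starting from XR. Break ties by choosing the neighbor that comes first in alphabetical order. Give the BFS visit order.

XR QT QY WC BK GH HJ MA QV BV HY XB SX WJ IV YA

Visit XR; enqueue QT, QY, WC → queue [QT, QY, WC]
Visit QT; enqueue BK, GH, HJ → queue [QY, WC, BK, GH, HJ]
Visit QY → queue [WC, BK, GH, HJ]
Visit WC; enqueue MA, QV → queue [BK, GH, HJ, MA, QV]
Visit BK; enqueue BV → queue [GH, HJ, MA, QV, BV]
Visit GH; enqueue HY, XB → queue [HJ, MA, QV, BV, HY, XB]
Visit HJ → queue [MA, QV, BV, HY, XB]
Visit MA; enqueue SX, WJ → queue [QV, BV, HY, XB, SX, WJ]
Visit QV → queue [BV, HY, XB, SX, WJ]
Visit BV → queue [HY, XB, SX, WJ]
Visit HY → queue [XB, SX, WJ]
Visit XB → queue [SX, WJ]
Visit SX; enqueue IV → queue [WJ, IV]
Visit WJ; enqueue YA → queue [IV, YA]
Visit IV → queue [YA]
Visit YA → queue []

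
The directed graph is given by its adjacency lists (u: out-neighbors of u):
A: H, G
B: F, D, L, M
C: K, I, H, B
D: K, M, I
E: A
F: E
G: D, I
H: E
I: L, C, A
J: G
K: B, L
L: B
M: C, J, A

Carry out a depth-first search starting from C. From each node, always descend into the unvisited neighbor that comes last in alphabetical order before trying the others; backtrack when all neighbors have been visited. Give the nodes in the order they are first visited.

C, K, L, B, M, J, G, I, A, H, E, D, F

Visit C
C → K
K → L
L → B
B → M
M → J
J → G
G → I
I → A
A → H
H → E
G → D
B → F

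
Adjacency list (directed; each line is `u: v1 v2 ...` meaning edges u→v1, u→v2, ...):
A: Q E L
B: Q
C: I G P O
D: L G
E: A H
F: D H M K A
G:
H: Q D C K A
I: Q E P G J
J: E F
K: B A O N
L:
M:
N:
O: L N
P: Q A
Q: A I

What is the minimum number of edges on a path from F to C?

Level 0: F
Level 1: A, D, H, K, M
Level 2: B, C, E, G, L, N, O, Q
Level 3: I, P
Level 4: J
C first appears at level 2.

2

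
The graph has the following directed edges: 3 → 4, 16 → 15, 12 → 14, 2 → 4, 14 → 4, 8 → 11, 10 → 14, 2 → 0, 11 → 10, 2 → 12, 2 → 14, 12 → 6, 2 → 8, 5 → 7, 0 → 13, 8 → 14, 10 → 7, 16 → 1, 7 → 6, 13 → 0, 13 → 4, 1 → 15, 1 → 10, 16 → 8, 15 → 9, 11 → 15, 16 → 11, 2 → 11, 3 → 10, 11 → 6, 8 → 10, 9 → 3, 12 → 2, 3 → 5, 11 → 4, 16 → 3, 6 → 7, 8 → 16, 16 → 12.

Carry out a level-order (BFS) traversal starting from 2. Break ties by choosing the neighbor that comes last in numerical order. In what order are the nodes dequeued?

Visit 2; enqueue 14, 12, 11, 8, 4, 0 → queue [14, 12, 11, 8, 4, 0]
Visit 14 → queue [12, 11, 8, 4, 0]
Visit 12; enqueue 6 → queue [11, 8, 4, 0, 6]
Visit 11; enqueue 15, 10 → queue [8, 4, 0, 6, 15, 10]
Visit 8; enqueue 16 → queue [4, 0, 6, 15, 10, 16]
Visit 4 → queue [0, 6, 15, 10, 16]
Visit 0; enqueue 13 → queue [6, 15, 10, 16, 13]
Visit 6; enqueue 7 → queue [15, 10, 16, 13, 7]
Visit 15; enqueue 9 → queue [10, 16, 13, 7, 9]
Visit 10 → queue [16, 13, 7, 9]
Visit 16; enqueue 3, 1 → queue [13, 7, 9, 3, 1]
Visit 13 → queue [7, 9, 3, 1]
Visit 7 → queue [9, 3, 1]
Visit 9 → queue [3, 1]
Visit 3; enqueue 5 → queue [1, 5]
Visit 1 → queue [5]
Visit 5 → queue []

2 -> 14 -> 12 -> 11 -> 8 -> 4 -> 0 -> 6 -> 15 -> 10 -> 16 -> 13 -> 7 -> 9 -> 3 -> 1 -> 5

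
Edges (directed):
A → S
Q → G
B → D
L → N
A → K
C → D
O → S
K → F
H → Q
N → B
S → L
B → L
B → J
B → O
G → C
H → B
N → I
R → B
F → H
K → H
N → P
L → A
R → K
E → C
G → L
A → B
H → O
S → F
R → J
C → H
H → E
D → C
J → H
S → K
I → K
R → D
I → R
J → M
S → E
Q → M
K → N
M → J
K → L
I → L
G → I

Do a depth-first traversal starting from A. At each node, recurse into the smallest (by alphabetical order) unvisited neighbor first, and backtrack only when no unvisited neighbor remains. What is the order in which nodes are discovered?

Visit A
A → B
B → D
D → C
C → H
H → E
H → O
O → S
S → F
S → K
K → L
L → N
N → I
I → R
R → J
J → M
N → P
H → Q
Q → G

A → B → D → C → H → E → O → S → F → K → L → N → I → R → J → M → P → Q → G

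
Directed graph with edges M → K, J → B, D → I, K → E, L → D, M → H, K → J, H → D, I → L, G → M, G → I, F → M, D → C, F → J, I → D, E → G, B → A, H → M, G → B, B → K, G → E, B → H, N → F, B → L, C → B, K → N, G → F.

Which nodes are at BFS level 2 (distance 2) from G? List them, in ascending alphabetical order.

Level 0: G
Level 1: B, E, F, I, M
Level 2: A, D, H, J, K, L
Level 3: C, N

A, D, H, J, K, L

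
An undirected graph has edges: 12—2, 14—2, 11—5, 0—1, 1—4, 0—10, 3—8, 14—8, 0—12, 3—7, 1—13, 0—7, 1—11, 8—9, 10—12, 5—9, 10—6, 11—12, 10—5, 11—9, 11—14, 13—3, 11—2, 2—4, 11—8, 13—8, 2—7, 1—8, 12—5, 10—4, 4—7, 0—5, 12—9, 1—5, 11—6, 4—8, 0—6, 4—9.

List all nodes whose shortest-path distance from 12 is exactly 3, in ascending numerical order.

3, 13

Level 0: 12
Level 1: 0, 2, 5, 9, 10, 11
Level 2: 1, 4, 6, 7, 8, 14
Level 3: 3, 13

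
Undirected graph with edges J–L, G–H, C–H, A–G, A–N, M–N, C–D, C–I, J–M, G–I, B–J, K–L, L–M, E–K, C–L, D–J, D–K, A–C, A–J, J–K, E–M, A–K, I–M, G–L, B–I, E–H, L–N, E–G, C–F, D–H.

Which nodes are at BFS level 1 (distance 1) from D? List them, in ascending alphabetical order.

C, H, J, K

Level 0: D
Level 1: C, H, J, K
Level 2: A, B, E, F, G, I, L, M
Level 3: N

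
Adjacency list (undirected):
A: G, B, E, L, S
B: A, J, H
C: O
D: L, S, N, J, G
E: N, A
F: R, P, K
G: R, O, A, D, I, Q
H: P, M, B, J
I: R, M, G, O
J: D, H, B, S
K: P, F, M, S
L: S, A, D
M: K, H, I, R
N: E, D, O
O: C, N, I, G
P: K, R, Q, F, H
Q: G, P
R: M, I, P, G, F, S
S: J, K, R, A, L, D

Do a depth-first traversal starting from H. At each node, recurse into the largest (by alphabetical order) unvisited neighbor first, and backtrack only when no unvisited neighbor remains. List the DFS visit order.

H, P, R, S, L, D, N, O, I, M, K, F, G, Q, A, E, B, J, C

Visit H
H → P
P → R
R → S
S → L
L → D
D → N
N → O
O → I
I → M
M → K
K → F
I → G
G → Q
G → A
A → E
A → B
B → J
O → C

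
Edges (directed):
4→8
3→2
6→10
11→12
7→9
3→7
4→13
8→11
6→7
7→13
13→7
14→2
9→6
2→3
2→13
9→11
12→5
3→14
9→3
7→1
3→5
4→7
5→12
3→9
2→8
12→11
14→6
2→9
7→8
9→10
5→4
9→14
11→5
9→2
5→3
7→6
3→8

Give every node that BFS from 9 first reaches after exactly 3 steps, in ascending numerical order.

Level 0: 9
Level 1: 2, 3, 6, 10, 11, 14
Level 2: 5, 7, 8, 12, 13
Level 3: 1, 4

1, 4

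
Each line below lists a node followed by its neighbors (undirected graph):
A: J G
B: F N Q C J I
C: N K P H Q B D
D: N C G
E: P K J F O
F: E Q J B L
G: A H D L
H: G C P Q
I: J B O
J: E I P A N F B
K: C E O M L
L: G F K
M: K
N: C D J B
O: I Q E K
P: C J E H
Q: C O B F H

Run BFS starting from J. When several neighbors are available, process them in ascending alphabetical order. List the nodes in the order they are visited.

J → A → B → E → F → I → N → P → G → C → Q → K → O → L → D → H → M

Visit J; enqueue A, B, E, F, I, N, P → queue [A, B, E, F, I, N, P]
Visit A; enqueue G → queue [B, E, F, I, N, P, G]
Visit B; enqueue C, Q → queue [E, F, I, N, P, G, C, Q]
Visit E; enqueue K, O → queue [F, I, N, P, G, C, Q, K, O]
Visit F; enqueue L → queue [I, N, P, G, C, Q, K, O, L]
Visit I → queue [N, P, G, C, Q, K, O, L]
Visit N; enqueue D → queue [P, G, C, Q, K, O, L, D]
Visit P; enqueue H → queue [G, C, Q, K, O, L, D, H]
Visit G → queue [C, Q, K, O, L, D, H]
Visit C → queue [Q, K, O, L, D, H]
Visit Q → queue [K, O, L, D, H]
Visit K; enqueue M → queue [O, L, D, H, M]
Visit O → queue [L, D, H, M]
Visit L → queue [D, H, M]
Visit D → queue [H, M]
Visit H → queue [M]
Visit M → queue []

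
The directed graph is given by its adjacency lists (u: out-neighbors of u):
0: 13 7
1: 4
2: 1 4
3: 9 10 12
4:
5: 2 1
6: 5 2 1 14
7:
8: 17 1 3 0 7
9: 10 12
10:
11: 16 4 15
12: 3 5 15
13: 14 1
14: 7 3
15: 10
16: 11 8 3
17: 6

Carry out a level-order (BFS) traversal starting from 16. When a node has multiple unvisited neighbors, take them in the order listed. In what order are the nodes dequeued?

16 11 8 3 4 15 17 1 0 7 9 10 12 6 13 5 2 14

Visit 16; enqueue 11, 8, 3 → queue [11, 8, 3]
Visit 11; enqueue 4, 15 → queue [8, 3, 4, 15]
Visit 8; enqueue 17, 1, 0, 7 → queue [3, 4, 15, 17, 1, 0, 7]
Visit 3; enqueue 9, 10, 12 → queue [4, 15, 17, 1, 0, 7, 9, 10, 12]
Visit 4 → queue [15, 17, 1, 0, 7, 9, 10, 12]
Visit 15 → queue [17, 1, 0, 7, 9, 10, 12]
Visit 17; enqueue 6 → queue [1, 0, 7, 9, 10, 12, 6]
Visit 1 → queue [0, 7, 9, 10, 12, 6]
Visit 0; enqueue 13 → queue [7, 9, 10, 12, 6, 13]
Visit 7 → queue [9, 10, 12, 6, 13]
Visit 9 → queue [10, 12, 6, 13]
Visit 10 → queue [12, 6, 13]
Visit 12; enqueue 5 → queue [6, 13, 5]
Visit 6; enqueue 2, 14 → queue [13, 5, 2, 14]
Visit 13 → queue [5, 2, 14]
Visit 5 → queue [2, 14]
Visit 2 → queue [14]
Visit 14 → queue []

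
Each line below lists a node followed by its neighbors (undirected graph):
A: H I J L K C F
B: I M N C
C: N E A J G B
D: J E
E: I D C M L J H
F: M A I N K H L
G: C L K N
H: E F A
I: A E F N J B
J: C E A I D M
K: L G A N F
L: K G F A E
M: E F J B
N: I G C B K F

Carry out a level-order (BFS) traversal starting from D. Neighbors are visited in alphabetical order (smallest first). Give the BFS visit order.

Visit D; enqueue E, J → queue [E, J]
Visit E; enqueue C, H, I, L, M → queue [J, C, H, I, L, M]
Visit J; enqueue A → queue [C, H, I, L, M, A]
Visit C; enqueue B, G, N → queue [H, I, L, M, A, B, G, N]
Visit H; enqueue F → queue [I, L, M, A, B, G, N, F]
Visit I → queue [L, M, A, B, G, N, F]
Visit L; enqueue K → queue [M, A, B, G, N, F, K]
Visit M → queue [A, B, G, N, F, K]
Visit A → queue [B, G, N, F, K]
Visit B → queue [G, N, F, K]
Visit G → queue [N, F, K]
Visit N → queue [F, K]
Visit F → queue [K]
Visit K → queue []

D, E, J, C, H, I, L, M, A, B, G, N, F, K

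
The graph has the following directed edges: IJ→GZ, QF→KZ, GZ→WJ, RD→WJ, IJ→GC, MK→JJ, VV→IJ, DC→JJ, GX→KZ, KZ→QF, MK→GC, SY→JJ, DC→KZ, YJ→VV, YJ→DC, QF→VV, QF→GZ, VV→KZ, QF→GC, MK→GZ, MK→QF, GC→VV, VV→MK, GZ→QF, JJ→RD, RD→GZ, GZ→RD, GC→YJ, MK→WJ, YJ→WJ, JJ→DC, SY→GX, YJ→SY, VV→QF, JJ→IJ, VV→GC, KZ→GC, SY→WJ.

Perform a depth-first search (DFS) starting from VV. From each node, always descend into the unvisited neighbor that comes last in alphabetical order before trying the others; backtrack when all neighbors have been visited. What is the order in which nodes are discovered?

VV -> QF -> KZ -> GC -> YJ -> WJ -> SY -> JJ -> RD -> GZ -> IJ -> DC -> GX -> MK

Visit VV
VV → QF
QF → KZ
KZ → GC
GC → YJ
YJ → WJ
YJ → SY
SY → JJ
JJ → RD
RD → GZ
JJ → IJ
JJ → DC
SY → GX
VV → MK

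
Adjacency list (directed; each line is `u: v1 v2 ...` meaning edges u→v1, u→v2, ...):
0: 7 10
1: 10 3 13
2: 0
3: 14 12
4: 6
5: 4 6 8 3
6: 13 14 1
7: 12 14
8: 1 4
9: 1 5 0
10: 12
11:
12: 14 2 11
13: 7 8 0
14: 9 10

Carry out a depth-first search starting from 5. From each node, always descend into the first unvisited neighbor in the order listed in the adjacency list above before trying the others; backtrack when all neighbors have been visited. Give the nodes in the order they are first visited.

Visit 5
5 → 4
4 → 6
6 → 13
13 → 7
7 → 12
12 → 14
14 → 9
9 → 1
1 → 10
1 → 3
9 → 0
12 → 2
12 → 11
13 → 8

5 -> 4 -> 6 -> 13 -> 7 -> 12 -> 14 -> 9 -> 1 -> 10 -> 3 -> 0 -> 2 -> 11 -> 8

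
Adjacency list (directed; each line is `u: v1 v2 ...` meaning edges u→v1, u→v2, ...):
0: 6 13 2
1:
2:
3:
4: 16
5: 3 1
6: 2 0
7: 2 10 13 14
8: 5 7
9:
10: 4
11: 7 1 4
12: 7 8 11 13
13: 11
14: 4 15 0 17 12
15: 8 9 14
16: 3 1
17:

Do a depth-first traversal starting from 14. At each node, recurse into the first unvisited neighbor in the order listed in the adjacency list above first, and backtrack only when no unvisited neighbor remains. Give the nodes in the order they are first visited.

Visit 14
14 → 4
4 → 16
16 → 3
16 → 1
14 → 15
15 → 8
8 → 5
8 → 7
7 → 2
7 → 10
7 → 13
13 → 11
15 → 9
14 → 0
0 → 6
14 → 17
14 → 12

14, 4, 16, 3, 1, 15, 8, 5, 7, 2, 10, 13, 11, 9, 0, 6, 17, 12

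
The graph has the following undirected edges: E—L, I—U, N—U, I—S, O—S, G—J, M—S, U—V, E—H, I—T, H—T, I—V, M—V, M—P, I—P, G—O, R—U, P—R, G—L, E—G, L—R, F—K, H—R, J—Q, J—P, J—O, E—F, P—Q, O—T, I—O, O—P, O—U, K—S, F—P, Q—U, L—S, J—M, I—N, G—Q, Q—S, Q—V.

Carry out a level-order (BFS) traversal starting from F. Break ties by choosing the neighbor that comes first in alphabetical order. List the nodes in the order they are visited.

F, E, K, P, G, H, L, S, I, J, M, O, Q, R, T, N, U, V

Visit F; enqueue E, K, P → queue [E, K, P]
Visit E; enqueue G, H, L → queue [K, P, G, H, L]
Visit K; enqueue S → queue [P, G, H, L, S]
Visit P; enqueue I, J, M, O, Q, R → queue [G, H, L, S, I, J, M, O, Q, R]
Visit G → queue [H, L, S, I, J, M, O, Q, R]
Visit H; enqueue T → queue [L, S, I, J, M, O, Q, R, T]
Visit L → queue [S, I, J, M, O, Q, R, T]
Visit S → queue [I, J, M, O, Q, R, T]
Visit I; enqueue N, U, V → queue [J, M, O, Q, R, T, N, U, V]
Visit J → queue [M, O, Q, R, T, N, U, V]
Visit M → queue [O, Q, R, T, N, U, V]
Visit O → queue [Q, R, T, N, U, V]
Visit Q → queue [R, T, N, U, V]
Visit R → queue [T, N, U, V]
Visit T → queue [N, U, V]
Visit N → queue [U, V]
Visit U → queue [V]
Visit V → queue []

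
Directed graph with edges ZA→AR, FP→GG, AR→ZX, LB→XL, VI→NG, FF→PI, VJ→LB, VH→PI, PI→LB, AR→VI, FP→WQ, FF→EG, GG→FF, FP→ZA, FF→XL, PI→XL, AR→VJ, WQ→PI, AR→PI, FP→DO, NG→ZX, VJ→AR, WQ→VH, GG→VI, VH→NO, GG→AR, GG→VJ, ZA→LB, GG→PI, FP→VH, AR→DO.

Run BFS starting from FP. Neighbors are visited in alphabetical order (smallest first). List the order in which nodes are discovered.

Visit FP; enqueue DO, GG, VH, WQ, ZA → queue [DO, GG, VH, WQ, ZA]
Visit DO → queue [GG, VH, WQ, ZA]
Visit GG; enqueue AR, FF, PI, VI, VJ → queue [VH, WQ, ZA, AR, FF, PI, VI, VJ]
Visit VH; enqueue NO → queue [WQ, ZA, AR, FF, PI, VI, VJ, NO]
Visit WQ → queue [ZA, AR, FF, PI, VI, VJ, NO]
Visit ZA; enqueue LB → queue [AR, FF, PI, VI, VJ, NO, LB]
Visit AR; enqueue ZX → queue [FF, PI, VI, VJ, NO, LB, ZX]
Visit FF; enqueue EG, XL → queue [PI, VI, VJ, NO, LB, ZX, EG, XL]
Visit PI → queue [VI, VJ, NO, LB, ZX, EG, XL]
Visit VI; enqueue NG → queue [VJ, NO, LB, ZX, EG, XL, NG]
Visit VJ → queue [NO, LB, ZX, EG, XL, NG]
Visit NO → queue [LB, ZX, EG, XL, NG]
Visit LB → queue [ZX, EG, XL, NG]
Visit ZX → queue [EG, XL, NG]
Visit EG → queue [XL, NG]
Visit XL → queue [NG]
Visit NG → queue []

FP, DO, GG, VH, WQ, ZA, AR, FF, PI, VI, VJ, NO, LB, ZX, EG, XL, NG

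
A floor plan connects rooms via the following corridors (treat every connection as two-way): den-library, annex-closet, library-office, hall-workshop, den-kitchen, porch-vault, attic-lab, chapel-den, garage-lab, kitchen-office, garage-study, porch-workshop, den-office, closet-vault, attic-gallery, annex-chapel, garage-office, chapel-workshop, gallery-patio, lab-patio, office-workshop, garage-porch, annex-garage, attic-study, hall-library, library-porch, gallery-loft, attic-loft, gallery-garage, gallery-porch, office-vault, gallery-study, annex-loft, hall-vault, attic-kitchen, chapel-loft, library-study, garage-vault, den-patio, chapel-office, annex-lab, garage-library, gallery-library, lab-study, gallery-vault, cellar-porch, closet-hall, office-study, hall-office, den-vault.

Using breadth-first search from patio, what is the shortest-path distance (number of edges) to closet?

3

Level 0: patio
Level 1: den, gallery, lab
Level 2: annex, attic, chapel, garage, kitchen, library, loft, office, porch, study, vault
Level 3: cellar, closet, hall, workshop
closet first appears at level 3.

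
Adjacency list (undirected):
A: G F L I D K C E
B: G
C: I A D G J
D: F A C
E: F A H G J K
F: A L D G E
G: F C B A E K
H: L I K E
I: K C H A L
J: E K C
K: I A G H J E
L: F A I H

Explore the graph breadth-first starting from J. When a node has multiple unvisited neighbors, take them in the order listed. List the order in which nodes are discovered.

J E K C F A H G I D L B

Visit J; enqueue E, K, C → queue [E, K, C]
Visit E; enqueue F, A, H, G → queue [K, C, F, A, H, G]
Visit K; enqueue I → queue [C, F, A, H, G, I]
Visit C; enqueue D → queue [F, A, H, G, I, D]
Visit F; enqueue L → queue [A, H, G, I, D, L]
Visit A → queue [H, G, I, D, L]
Visit H → queue [G, I, D, L]
Visit G; enqueue B → queue [I, D, L, B]
Visit I → queue [D, L, B]
Visit D → queue [L, B]
Visit L → queue [B]
Visit B → queue []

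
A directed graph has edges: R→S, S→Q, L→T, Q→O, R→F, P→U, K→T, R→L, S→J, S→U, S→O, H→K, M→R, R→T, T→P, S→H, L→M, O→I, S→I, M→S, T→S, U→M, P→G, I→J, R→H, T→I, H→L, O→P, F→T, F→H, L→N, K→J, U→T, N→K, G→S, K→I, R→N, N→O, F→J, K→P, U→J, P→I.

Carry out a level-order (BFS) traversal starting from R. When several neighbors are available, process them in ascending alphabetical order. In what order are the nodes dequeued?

R → F → H → L → N → S → T → J → K → M → O → I → Q → U → P → G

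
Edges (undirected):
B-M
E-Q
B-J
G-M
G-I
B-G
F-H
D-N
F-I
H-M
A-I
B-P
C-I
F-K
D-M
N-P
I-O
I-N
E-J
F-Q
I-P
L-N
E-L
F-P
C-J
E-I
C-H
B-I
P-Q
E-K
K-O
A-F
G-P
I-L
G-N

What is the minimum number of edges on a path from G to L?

2

Level 0: G
Level 1: B, I, M, N, P
Level 2: A, C, D, E, F, H, J, L, O, Q
Level 3: K
L first appears at level 2.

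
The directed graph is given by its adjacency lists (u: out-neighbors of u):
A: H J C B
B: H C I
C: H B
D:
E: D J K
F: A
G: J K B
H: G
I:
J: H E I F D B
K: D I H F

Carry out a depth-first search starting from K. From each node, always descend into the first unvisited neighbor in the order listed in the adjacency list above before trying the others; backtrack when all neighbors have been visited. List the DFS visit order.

K -> D -> I -> H -> G -> J -> E -> F -> A -> C -> B

Visit K
K → D
K → I
K → H
H → G
G → J
J → E
J → F
F → A
A → C
C → B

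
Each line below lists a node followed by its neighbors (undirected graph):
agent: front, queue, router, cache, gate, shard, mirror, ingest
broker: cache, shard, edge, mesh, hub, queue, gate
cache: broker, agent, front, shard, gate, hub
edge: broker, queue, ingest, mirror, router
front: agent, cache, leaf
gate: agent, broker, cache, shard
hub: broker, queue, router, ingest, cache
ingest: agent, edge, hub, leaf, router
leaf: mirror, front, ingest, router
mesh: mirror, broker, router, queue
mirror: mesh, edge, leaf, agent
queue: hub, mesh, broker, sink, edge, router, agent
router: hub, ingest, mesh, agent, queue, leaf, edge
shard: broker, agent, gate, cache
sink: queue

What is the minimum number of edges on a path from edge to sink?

2

Level 0: edge
Level 1: broker, ingest, mirror, queue, router
Level 2: agent, cache, gate, hub, leaf, mesh, shard, sink
Level 3: front
sink first appears at level 2.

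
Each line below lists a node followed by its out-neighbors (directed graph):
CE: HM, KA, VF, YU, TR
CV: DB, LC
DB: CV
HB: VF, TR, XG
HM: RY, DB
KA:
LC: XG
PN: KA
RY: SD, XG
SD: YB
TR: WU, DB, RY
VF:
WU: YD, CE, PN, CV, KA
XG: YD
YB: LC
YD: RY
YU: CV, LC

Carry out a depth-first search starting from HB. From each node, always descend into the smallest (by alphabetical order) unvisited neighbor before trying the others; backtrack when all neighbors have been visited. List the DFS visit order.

Visit HB
HB → TR
TR → DB
DB → CV
CV → LC
LC → XG
XG → YD
YD → RY
RY → SD
SD → YB
TR → WU
WU → CE
CE → HM
CE → KA
CE → VF
CE → YU
WU → PN

HB, TR, DB, CV, LC, XG, YD, RY, SD, YB, WU, CE, HM, KA, VF, YU, PN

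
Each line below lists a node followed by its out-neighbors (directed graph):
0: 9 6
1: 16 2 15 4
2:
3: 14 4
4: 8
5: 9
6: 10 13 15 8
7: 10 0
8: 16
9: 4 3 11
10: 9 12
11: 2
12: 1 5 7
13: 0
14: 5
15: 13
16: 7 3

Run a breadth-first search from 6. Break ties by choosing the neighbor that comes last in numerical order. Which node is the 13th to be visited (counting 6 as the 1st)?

11

Visit 6; enqueue 15, 13, 10, 8 → queue [15, 13, 10, 8]
Visit 15 → queue [13, 10, 8]
Visit 13; enqueue 0 → queue [10, 8, 0]
Visit 10; enqueue 12, 9 → queue [8, 0, 12, 9]
Visit 8; enqueue 16 → queue [0, 12, 9, 16]
Visit 0 → queue [12, 9, 16]
Visit 12; enqueue 7, 5, 1 → queue [9, 16, 7, 5, 1]
Visit 9; enqueue 11, 4, 3 → queue [16, 7, 5, 1, 11, 4, 3]
Visit 16 → queue [7, 5, 1, 11, 4, 3]
Visit 7 → queue [5, 1, 11, 4, 3]
Visit 5 → queue [1, 11, 4, 3]
Visit 1; enqueue 2 → queue [11, 4, 3, 2]
Visit 11 → queue [4, 3, 2]
Visit 4 → queue [3, 2]
Visit 3; enqueue 14 → queue [2, 14]
Visit 2 → queue [14]
Visit 14 → queue []

Visit order: 6, 15, 13, 10, 8, 0, 12, 9, 16, 7, 5, 1, 11, 4, 3, 2, 14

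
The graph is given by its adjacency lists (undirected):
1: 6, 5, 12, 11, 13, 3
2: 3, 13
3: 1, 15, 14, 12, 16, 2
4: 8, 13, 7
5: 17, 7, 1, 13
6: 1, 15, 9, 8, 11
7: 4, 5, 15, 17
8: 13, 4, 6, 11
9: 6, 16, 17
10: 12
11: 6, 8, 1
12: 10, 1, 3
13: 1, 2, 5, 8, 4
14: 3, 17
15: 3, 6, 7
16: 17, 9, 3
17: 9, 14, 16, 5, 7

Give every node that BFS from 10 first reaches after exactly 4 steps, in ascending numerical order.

Level 0: 10
Level 1: 12
Level 2: 1, 3
Level 3: 2, 5, 6, 11, 13, 14, 15, 16
Level 4: 4, 7, 8, 9, 17

4, 7, 8, 9, 17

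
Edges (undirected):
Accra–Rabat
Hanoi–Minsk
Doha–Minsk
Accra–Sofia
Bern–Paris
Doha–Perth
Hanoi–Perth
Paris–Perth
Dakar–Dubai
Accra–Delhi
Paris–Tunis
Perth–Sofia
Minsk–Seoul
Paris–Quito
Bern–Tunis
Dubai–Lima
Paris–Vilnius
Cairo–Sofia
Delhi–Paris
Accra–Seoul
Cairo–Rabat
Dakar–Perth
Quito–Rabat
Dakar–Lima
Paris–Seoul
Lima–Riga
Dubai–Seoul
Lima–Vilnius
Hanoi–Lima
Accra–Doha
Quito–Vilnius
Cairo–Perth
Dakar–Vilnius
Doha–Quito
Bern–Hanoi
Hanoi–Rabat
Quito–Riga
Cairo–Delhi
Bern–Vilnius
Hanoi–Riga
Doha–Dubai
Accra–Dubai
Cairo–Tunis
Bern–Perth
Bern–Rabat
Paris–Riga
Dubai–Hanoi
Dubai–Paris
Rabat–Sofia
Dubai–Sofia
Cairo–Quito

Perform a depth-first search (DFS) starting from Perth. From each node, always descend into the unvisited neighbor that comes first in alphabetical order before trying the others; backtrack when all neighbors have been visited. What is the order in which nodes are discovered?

Visit Perth
Perth → Bern
Bern → Hanoi
Hanoi → Dubai
Dubai → Accra
Accra → Delhi
Delhi → Cairo
Cairo → Quito
Quito → Doha
Doha → Minsk
Minsk → Seoul
Seoul → Paris
Paris → Riga
Riga → Lima
Lima → Dakar
Dakar → Vilnius
Paris → Tunis
Quito → Rabat
Rabat → Sofia

Perth, Bern, Hanoi, Dubai, Accra, Delhi, Cairo, Quito, Doha, Minsk, Seoul, Paris, Riga, Lima, Dakar, Vilnius, Tunis, Rabat, Sofia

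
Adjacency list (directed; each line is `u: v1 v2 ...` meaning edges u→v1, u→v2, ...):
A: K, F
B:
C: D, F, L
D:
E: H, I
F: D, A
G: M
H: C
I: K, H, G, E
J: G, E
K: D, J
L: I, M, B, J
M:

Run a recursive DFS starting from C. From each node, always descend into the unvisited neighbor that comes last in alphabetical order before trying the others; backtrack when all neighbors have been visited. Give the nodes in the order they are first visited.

C -> L -> M -> J -> G -> E -> I -> K -> D -> H -> B -> F -> A

Visit C
C → L
L → M
L → J
J → G
J → E
E → I
I → K
K → D
I → H
L → B
C → F
F → A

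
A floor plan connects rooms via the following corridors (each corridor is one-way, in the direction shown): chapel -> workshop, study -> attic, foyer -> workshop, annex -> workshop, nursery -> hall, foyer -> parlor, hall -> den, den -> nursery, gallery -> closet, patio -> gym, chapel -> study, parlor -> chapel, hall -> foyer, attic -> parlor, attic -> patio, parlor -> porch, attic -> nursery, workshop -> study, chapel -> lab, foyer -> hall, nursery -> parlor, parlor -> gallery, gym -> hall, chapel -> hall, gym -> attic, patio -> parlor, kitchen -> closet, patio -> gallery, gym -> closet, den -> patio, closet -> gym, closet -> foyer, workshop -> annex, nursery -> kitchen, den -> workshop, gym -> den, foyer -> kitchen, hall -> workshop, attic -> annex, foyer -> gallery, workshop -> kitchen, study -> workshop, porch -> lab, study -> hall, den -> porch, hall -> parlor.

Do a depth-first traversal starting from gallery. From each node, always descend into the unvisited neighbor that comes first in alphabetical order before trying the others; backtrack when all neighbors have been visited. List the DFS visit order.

Visit gallery
gallery → closet
closet → foyer
foyer → hall
hall → den
den → nursery
nursery → kitchen
nursery → parlor
parlor → chapel
chapel → lab
chapel → study
study → attic
attic → annex
annex → workshop
attic → patio
patio → gym
parlor → porch

gallery → closet → foyer → hall → den → nursery → kitchen → parlor → chapel → lab → study → attic → annex → workshop → patio → gym → porch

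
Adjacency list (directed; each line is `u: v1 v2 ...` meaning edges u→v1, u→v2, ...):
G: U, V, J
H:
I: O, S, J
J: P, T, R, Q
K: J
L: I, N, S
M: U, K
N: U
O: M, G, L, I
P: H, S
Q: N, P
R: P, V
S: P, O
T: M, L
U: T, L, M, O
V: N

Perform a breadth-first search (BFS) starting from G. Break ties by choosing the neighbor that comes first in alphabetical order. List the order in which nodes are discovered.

G, J, U, V, P, Q, R, T, L, M, O, N, H, S, I, K

Visit G; enqueue J, U, V → queue [J, U, V]
Visit J; enqueue P, Q, R, T → queue [U, V, P, Q, R, T]
Visit U; enqueue L, M, O → queue [V, P, Q, R, T, L, M, O]
Visit V; enqueue N → queue [P, Q, R, T, L, M, O, N]
Visit P; enqueue H, S → queue [Q, R, T, L, M, O, N, H, S]
Visit Q → queue [R, T, L, M, O, N, H, S]
Visit R → queue [T, L, M, O, N, H, S]
Visit T → queue [L, M, O, N, H, S]
Visit L; enqueue I → queue [M, O, N, H, S, I]
Visit M; enqueue K → queue [O, N, H, S, I, K]
Visit O → queue [N, H, S, I, K]
Visit N → queue [H, S, I, K]
Visit H → queue [S, I, K]
Visit S → queue [I, K]
Visit I → queue [K]
Visit K → queue []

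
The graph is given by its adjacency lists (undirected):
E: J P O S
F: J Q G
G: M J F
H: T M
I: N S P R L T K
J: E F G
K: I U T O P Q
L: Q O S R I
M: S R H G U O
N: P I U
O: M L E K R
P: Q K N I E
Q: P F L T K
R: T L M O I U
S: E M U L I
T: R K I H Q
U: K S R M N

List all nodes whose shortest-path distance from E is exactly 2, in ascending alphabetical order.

Level 0: E
Level 1: J, O, P, S
Level 2: F, G, I, K, L, M, N, Q, R, U
Level 3: H, T

F, G, I, K, L, M, N, Q, R, U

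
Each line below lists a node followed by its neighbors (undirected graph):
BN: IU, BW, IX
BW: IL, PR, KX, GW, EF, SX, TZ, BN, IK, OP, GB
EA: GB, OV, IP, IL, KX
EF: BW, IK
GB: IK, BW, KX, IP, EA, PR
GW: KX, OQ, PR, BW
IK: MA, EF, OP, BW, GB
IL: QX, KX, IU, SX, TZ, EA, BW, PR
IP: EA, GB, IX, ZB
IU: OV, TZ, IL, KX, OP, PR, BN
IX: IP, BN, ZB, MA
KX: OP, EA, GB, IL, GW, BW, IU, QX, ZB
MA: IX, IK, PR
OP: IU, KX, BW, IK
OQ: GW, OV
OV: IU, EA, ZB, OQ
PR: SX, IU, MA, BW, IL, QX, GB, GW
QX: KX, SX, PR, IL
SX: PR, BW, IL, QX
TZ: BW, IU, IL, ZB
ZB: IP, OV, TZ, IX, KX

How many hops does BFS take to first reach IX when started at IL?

3

Level 0: IL
Level 1: BW, EA, IU, KX, PR, QX, SX, TZ
Level 2: BN, EF, GB, GW, IK, IP, MA, OP, OV, ZB
Level 3: IX, OQ
IX first appears at level 3.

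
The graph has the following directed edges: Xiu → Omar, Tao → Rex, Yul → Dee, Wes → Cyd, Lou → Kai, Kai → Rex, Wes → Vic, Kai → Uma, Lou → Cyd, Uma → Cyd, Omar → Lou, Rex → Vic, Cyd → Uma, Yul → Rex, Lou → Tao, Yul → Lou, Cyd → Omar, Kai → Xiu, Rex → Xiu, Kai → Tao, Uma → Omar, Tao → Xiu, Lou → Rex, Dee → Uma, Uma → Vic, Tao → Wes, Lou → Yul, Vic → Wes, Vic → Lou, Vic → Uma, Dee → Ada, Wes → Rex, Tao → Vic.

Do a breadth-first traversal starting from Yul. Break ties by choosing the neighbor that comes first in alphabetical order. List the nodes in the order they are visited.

Yul -> Dee -> Lou -> Rex -> Ada -> Uma -> Cyd -> Kai -> Tao -> Vic -> Xiu -> Omar -> Wes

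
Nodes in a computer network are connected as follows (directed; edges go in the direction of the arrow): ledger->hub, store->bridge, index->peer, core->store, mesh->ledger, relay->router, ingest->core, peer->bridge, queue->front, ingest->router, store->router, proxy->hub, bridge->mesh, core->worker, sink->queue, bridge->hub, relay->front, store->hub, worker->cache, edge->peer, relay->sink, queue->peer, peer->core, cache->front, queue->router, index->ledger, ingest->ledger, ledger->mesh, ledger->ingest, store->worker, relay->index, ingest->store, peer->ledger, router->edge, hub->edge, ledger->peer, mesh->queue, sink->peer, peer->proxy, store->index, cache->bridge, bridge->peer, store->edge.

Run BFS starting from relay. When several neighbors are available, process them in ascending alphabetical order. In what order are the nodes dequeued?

Visit relay; enqueue front, index, router, sink → queue [front, index, router, sink]
Visit front → queue [index, router, sink]
Visit index; enqueue ledger, peer → queue [router, sink, ledger, peer]
Visit router; enqueue edge → queue [sink, ledger, peer, edge]
Visit sink; enqueue queue → queue [ledger, peer, edge, queue]
Visit ledger; enqueue hub, ingest, mesh → queue [peer, edge, queue, hub, ingest, mesh]
Visit peer; enqueue bridge, core, proxy → queue [edge, queue, hub, ingest, mesh, bridge, core, proxy]
Visit edge → queue [queue, hub, ingest, mesh, bridge, core, proxy]
Visit queue → queue [hub, ingest, mesh, bridge, core, proxy]
Visit hub → queue [ingest, mesh, bridge, core, proxy]
Visit ingest; enqueue store → queue [mesh, bridge, core, proxy, store]
Visit mesh → queue [bridge, core, proxy, store]
Visit bridge → queue [core, proxy, store]
Visit core; enqueue worker → queue [proxy, store, worker]
Visit proxy → queue [store, worker]
Visit store → queue [worker]
Visit worker; enqueue cache → queue [cache]
Visit cache → queue []

relay, front, index, router, sink, ledger, peer, edge, queue, hub, ingest, mesh, bridge, core, proxy, store, worker, cache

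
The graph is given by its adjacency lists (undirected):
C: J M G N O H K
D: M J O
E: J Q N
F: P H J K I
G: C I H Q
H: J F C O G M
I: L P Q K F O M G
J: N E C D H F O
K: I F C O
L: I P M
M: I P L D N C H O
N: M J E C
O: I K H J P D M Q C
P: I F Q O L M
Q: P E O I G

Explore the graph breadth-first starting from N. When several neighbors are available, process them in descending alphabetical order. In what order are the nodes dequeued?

Visit N; enqueue M, J, E, C → queue [M, J, E, C]
Visit M; enqueue P, O, L, I, H, D → queue [J, E, C, P, O, L, I, H, D]
Visit J; enqueue F → queue [E, C, P, O, L, I, H, D, F]
Visit E; enqueue Q → queue [C, P, O, L, I, H, D, F, Q]
Visit C; enqueue K, G → queue [P, O, L, I, H, D, F, Q, K, G]
Visit P → queue [O, L, I, H, D, F, Q, K, G]
Visit O → queue [L, I, H, D, F, Q, K, G]
Visit L → queue [I, H, D, F, Q, K, G]
Visit I → queue [H, D, F, Q, K, G]
Visit H → queue [D, F, Q, K, G]
Visit D → queue [F, Q, K, G]
Visit F → queue [Q, K, G]
Visit Q → queue [K, G]
Visit K → queue [G]
Visit G → queue []

N → M → J → E → C → P → O → L → I → H → D → F → Q → K → G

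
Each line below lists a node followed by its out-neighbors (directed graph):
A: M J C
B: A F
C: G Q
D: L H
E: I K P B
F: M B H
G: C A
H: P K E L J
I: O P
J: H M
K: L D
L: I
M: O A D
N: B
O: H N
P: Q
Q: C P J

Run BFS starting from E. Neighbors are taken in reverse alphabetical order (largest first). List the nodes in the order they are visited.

E, P, K, I, B, Q, L, D, O, F, A, J, C, H, N, M, G

Visit E; enqueue P, K, I, B → queue [P, K, I, B]
Visit P; enqueue Q → queue [K, I, B, Q]
Visit K; enqueue L, D → queue [I, B, Q, L, D]
Visit I; enqueue O → queue [B, Q, L, D, O]
Visit B; enqueue F, A → queue [Q, L, D, O, F, A]
Visit Q; enqueue J, C → queue [L, D, O, F, A, J, C]
Visit L → queue [D, O, F, A, J, C]
Visit D; enqueue H → queue [O, F, A, J, C, H]
Visit O; enqueue N → queue [F, A, J, C, H, N]
Visit F; enqueue M → queue [A, J, C, H, N, M]
Visit A → queue [J, C, H, N, M]
Visit J → queue [C, H, N, M]
Visit C; enqueue G → queue [H, N, M, G]
Visit H → queue [N, M, G]
Visit N → queue [M, G]
Visit M → queue [G]
Visit G → queue []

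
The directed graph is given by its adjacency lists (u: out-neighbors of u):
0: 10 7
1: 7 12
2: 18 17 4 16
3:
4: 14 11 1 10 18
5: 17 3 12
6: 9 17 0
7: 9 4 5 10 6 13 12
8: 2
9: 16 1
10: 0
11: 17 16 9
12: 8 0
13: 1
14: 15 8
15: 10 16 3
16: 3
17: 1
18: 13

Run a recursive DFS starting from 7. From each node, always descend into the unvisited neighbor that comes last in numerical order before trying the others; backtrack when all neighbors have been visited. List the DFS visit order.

7 -> 13 -> 1 -> 12 -> 8 -> 2 -> 18 -> 17 -> 16 -> 3 -> 4 -> 14 -> 15 -> 10 -> 0 -> 11 -> 9 -> 6 -> 5

Visit 7
7 → 13
13 → 1
1 → 12
12 → 8
8 → 2
2 → 18
2 → 17
2 → 16
16 → 3
2 → 4
4 → 14
14 → 15
15 → 10
10 → 0
4 → 11
11 → 9
7 → 6
7 → 5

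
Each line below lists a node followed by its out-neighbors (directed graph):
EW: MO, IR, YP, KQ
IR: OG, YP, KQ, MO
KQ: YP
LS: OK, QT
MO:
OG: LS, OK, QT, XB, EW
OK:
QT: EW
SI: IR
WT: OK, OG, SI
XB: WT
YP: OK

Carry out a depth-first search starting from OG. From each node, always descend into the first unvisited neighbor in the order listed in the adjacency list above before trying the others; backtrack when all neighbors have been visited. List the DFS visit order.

OG → LS → OK → QT → EW → MO → IR → YP → KQ → XB → WT → SI

Visit OG
OG → LS
LS → OK
LS → QT
QT → EW
EW → MO
EW → IR
IR → YP
IR → KQ
OG → XB
XB → WT
WT → SI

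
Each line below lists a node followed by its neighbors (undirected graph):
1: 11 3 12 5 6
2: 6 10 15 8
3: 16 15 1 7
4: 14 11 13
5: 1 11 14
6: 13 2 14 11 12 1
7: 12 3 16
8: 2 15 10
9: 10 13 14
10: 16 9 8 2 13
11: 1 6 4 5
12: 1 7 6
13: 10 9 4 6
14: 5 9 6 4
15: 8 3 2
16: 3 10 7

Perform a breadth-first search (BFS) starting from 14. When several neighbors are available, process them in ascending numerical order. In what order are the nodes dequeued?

14 -> 4 -> 5 -> 6 -> 9 -> 11 -> 13 -> 1 -> 2 -> 12 -> 10 -> 3 -> 8 -> 15 -> 7 -> 16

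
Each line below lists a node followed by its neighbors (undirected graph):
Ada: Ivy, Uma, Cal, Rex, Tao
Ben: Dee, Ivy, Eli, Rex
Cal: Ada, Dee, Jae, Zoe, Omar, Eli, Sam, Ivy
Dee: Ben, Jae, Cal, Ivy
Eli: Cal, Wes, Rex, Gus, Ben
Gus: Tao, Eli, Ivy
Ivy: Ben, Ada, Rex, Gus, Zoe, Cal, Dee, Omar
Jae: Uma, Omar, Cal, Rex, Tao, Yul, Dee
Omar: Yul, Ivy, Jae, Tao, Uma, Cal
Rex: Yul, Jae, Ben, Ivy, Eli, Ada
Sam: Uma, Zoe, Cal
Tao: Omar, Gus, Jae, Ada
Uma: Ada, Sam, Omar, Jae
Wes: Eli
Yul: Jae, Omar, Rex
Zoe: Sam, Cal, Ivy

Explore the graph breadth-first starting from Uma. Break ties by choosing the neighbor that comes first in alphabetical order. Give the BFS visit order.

Visit Uma; enqueue Ada, Jae, Omar, Sam → queue [Ada, Jae, Omar, Sam]
Visit Ada; enqueue Cal, Ivy, Rex, Tao → queue [Jae, Omar, Sam, Cal, Ivy, Rex, Tao]
Visit Jae; enqueue Dee, Yul → queue [Omar, Sam, Cal, Ivy, Rex, Tao, Dee, Yul]
Visit Omar → queue [Sam, Cal, Ivy, Rex, Tao, Dee, Yul]
Visit Sam; enqueue Zoe → queue [Cal, Ivy, Rex, Tao, Dee, Yul, Zoe]
Visit Cal; enqueue Eli → queue [Ivy, Rex, Tao, Dee, Yul, Zoe, Eli]
Visit Ivy; enqueue Ben, Gus → queue [Rex, Tao, Dee, Yul, Zoe, Eli, Ben, Gus]
Visit Rex → queue [Tao, Dee, Yul, Zoe, Eli, Ben, Gus]
Visit Tao → queue [Dee, Yul, Zoe, Eli, Ben, Gus]
Visit Dee → queue [Yul, Zoe, Eli, Ben, Gus]
Visit Yul → queue [Zoe, Eli, Ben, Gus]
Visit Zoe → queue [Eli, Ben, Gus]
Visit Eli; enqueue Wes → queue [Ben, Gus, Wes]
Visit Ben → queue [Gus, Wes]
Visit Gus → queue [Wes]
Visit Wes → queue []

Uma -> Ada -> Jae -> Omar -> Sam -> Cal -> Ivy -> Rex -> Tao -> Dee -> Yul -> Zoe -> Eli -> Ben -> Gus -> Wes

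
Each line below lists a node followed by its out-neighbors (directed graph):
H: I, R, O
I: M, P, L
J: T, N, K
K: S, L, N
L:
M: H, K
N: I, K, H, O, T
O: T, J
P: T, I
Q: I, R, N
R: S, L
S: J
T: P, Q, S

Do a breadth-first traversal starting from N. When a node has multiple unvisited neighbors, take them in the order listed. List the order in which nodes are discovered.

Visit N; enqueue I, K, H, O, T → queue [I, K, H, O, T]
Visit I; enqueue M, P, L → queue [K, H, O, T, M, P, L]
Visit K; enqueue S → queue [H, O, T, M, P, L, S]
Visit H; enqueue R → queue [O, T, M, P, L, S, R]
Visit O; enqueue J → queue [T, M, P, L, S, R, J]
Visit T; enqueue Q → queue [M, P, L, S, R, J, Q]
Visit M → queue [P, L, S, R, J, Q]
Visit P → queue [L, S, R, J, Q]
Visit L → queue [S, R, J, Q]
Visit S → queue [R, J, Q]
Visit R → queue [J, Q]
Visit J → queue [Q]
Visit Q → queue []

N I K H O T M P L S R J Q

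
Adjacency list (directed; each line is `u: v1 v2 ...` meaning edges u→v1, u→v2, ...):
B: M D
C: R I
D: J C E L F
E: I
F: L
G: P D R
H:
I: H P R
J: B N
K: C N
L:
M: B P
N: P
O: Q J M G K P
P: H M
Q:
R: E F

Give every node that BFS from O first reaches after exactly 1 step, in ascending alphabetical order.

G, J, K, M, P, Q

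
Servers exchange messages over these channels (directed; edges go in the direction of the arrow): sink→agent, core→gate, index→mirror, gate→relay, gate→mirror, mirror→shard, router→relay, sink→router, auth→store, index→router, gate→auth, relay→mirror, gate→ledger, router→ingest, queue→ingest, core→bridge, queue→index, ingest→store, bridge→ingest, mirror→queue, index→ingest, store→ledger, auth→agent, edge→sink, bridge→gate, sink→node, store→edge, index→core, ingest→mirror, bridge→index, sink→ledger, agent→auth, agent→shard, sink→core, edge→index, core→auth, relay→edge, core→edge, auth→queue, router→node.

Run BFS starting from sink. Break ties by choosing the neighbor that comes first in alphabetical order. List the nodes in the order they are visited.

sink agent core ledger node router auth shard bridge edge gate ingest relay queue store index mirror

Visit sink; enqueue agent, core, ledger, node, router → queue [agent, core, ledger, node, router]
Visit agent; enqueue auth, shard → queue [core, ledger, node, router, auth, shard]
Visit core; enqueue bridge, edge, gate → queue [ledger, node, router, auth, shard, bridge, edge, gate]
Visit ledger → queue [node, router, auth, shard, bridge, edge, gate]
Visit node → queue [router, auth, shard, bridge, edge, gate]
Visit router; enqueue ingest, relay → queue [auth, shard, bridge, edge, gate, ingest, relay]
Visit auth; enqueue queue, store → queue [shard, bridge, edge, gate, ingest, relay, queue, store]
Visit shard → queue [bridge, edge, gate, ingest, relay, queue, store]
Visit bridge; enqueue index → queue [edge, gate, ingest, relay, queue, store, index]
Visit edge → queue [gate, ingest, relay, queue, store, index]
Visit gate; enqueue mirror → queue [ingest, relay, queue, store, index, mirror]
Visit ingest → queue [relay, queue, store, index, mirror]
Visit relay → queue [queue, store, index, mirror]
Visit queue → queue [store, index, mirror]
Visit store → queue [index, mirror]
Visit index → queue [mirror]
Visit mirror → queue []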